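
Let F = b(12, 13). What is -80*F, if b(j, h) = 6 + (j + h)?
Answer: -2480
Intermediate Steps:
b(j, h) = 6 + h + j (b(j, h) = 6 + (h + j) = 6 + h + j)
F = 31 (F = 6 + 13 + 12 = 31)
-80*F = -80*31 = -2480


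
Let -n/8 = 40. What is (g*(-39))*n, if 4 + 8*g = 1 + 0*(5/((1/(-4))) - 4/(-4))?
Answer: -4680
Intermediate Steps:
n = -320 (n = -8*40 = -320)
g = -3/8 (g = -½ + (1 + 0*(5/((1/(-4))) - 4/(-4)))/8 = -½ + (1 + 0*(5/((1*(-¼))) - 4*(-¼)))/8 = -½ + (1 + 0*(5/(-¼) + 1))/8 = -½ + (1 + 0*(5*(-4) + 1))/8 = -½ + (1 + 0*(-20 + 1))/8 = -½ + (1 + 0*(-19))/8 = -½ + (1 + 0)/8 = -½ + (⅛)*1 = -½ + ⅛ = -3/8 ≈ -0.37500)
(g*(-39))*n = -3/8*(-39)*(-320) = (117/8)*(-320) = -4680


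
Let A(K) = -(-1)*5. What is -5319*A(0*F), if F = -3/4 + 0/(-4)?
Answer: -26595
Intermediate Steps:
F = -3/4 (F = -3*1/4 + 0*(-1/4) = -3/4 + 0 = -3/4 ≈ -0.75000)
A(K) = 5 (A(K) = -1*(-5) = 5)
-5319*A(0*F) = -5319*5 = -26595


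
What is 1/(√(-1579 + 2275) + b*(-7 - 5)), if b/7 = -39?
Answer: 273/894290 - √174/5365740 ≈ 0.00030281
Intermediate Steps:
b = -273 (b = 7*(-39) = -273)
1/(√(-1579 + 2275) + b*(-7 - 5)) = 1/(√(-1579 + 2275) - 273*(-7 - 5)) = 1/(√696 - 273*(-12)) = 1/(2*√174 + 3276) = 1/(3276 + 2*√174)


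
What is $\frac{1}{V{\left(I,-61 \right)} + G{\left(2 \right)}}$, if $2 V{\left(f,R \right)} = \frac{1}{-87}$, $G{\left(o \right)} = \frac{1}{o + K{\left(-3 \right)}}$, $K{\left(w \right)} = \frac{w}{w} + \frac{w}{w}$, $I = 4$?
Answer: $\frac{348}{85} \approx 4.0941$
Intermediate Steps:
$K{\left(w \right)} = 2$ ($K{\left(w \right)} = 1 + 1 = 2$)
$G{\left(o \right)} = \frac{1}{2 + o}$ ($G{\left(o \right)} = \frac{1}{o + 2} = \frac{1}{2 + o}$)
$V{\left(f,R \right)} = - \frac{1}{174}$ ($V{\left(f,R \right)} = \frac{1}{2 \left(-87\right)} = \frac{1}{2} \left(- \frac{1}{87}\right) = - \frac{1}{174}$)
$\frac{1}{V{\left(I,-61 \right)} + G{\left(2 \right)}} = \frac{1}{- \frac{1}{174} + \frac{1}{2 + 2}} = \frac{1}{- \frac{1}{174} + \frac{1}{4}} = \frac{1}{\frac{85}{348}} = \frac{348}{85}$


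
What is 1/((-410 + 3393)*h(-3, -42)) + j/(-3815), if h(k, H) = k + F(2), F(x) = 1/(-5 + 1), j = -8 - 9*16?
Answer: 5879148/147941885 ≈ 0.039740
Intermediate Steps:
j = -152 (j = -8 - 144 = -152)
F(x) = -¼ (F(x) = 1/(-4) = -¼)
h(k, H) = -¼ + k (h(k, H) = k - ¼ = -¼ + k)
1/((-410 + 3393)*h(-3, -42)) + j/(-3815) = 1/((-410 + 3393)*(-¼ - 3)) - 152/(-3815) = 1/(2983*(-13/4)) - 152*(-1/3815) = (1/2983)*(-4/13) + 152/3815 = -4/38779 + 152/3815 = 5879148/147941885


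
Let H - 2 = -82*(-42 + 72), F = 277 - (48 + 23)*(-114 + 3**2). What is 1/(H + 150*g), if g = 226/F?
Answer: -1933/4742839 ≈ -0.00040756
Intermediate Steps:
F = 7732 (F = 277 - 71*(-114 + 9) = 277 - 71*(-105) = 277 - 1*(-7455) = 277 + 7455 = 7732)
g = 113/3866 (g = 226/7732 = 226*(1/7732) = 113/3866 ≈ 0.029229)
H = -2458 (H = 2 - 82*(-42 + 72) = 2 - 82*30 = 2 - 2460 = -2458)
1/(H + 150*g) = 1/(-2458 + 150*(113/3866)) = 1/(-2458 + 8475/1933) = 1/(-4742839/1933) = -1933/4742839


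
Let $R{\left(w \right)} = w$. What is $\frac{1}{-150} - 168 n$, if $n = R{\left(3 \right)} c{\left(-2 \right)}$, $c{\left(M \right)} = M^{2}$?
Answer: $- \frac{302401}{150} \approx -2016.0$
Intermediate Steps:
$n = 12$ ($n = 3 \left(-2\right)^{2} = 3 \cdot 4 = 12$)
$\frac{1}{-150} - 168 n = \frac{1}{-150} - 2016 = - \frac{1}{150} - 2016 = - \frac{302401}{150}$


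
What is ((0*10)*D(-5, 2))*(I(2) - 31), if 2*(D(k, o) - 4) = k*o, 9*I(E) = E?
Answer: 0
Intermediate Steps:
I(E) = E/9
D(k, o) = 4 + k*o/2 (D(k, o) = 4 + (k*o)/2 = 4 + k*o/2)
((0*10)*D(-5, 2))*(I(2) - 31) = ((0*10)*(4 + (1/2)*(-5)*2))*((1/9)*2 - 31) = (0*(4 - 5))*(2/9 - 31) = (0*(-1))*(-277/9) = 0*(-277/9) = 0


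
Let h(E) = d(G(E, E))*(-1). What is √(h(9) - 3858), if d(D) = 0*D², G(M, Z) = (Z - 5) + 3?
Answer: I*√3858 ≈ 62.113*I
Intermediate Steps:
G(M, Z) = -2 + Z (G(M, Z) = (-5 + Z) + 3 = -2 + Z)
d(D) = 0
h(E) = 0 (h(E) = 0*(-1) = 0)
√(h(9) - 3858) = √(0 - 3858) = √(-3858) = I*√3858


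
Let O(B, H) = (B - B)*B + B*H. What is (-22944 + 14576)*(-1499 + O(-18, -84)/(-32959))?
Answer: 413438219504/32959 ≈ 1.2544e+7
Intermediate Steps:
O(B, H) = B*H (O(B, H) = 0*B + B*H = 0 + B*H = B*H)
(-22944 + 14576)*(-1499 + O(-18, -84)/(-32959)) = (-22944 + 14576)*(-1499 - 18*(-84)/(-32959)) = -8368*(-1499 + 1512*(-1/32959)) = -8368*(-1499 - 1512/32959) = -8368*(-49407053/32959) = 413438219504/32959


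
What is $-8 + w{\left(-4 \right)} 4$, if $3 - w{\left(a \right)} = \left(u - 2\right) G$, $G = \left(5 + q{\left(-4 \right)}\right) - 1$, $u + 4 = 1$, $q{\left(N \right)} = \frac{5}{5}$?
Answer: $104$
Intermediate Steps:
$q{\left(N \right)} = 1$ ($q{\left(N \right)} = 5 \cdot \frac{1}{5} = 1$)
$u = -3$ ($u = -4 + 1 = -3$)
$G = 5$ ($G = \left(5 + 1\right) - 1 = 6 - 1 = 5$)
$w{\left(a \right)} = 28$ ($w{\left(a \right)} = 3 - \left(-3 - 2\right) 5 = 3 - \left(-5\right) 5 = 3 - -25 = 3 + 25 = 28$)
$-8 + w{\left(-4 \right)} 4 = -8 + 28 \cdot 4 = -8 + 112 = 104$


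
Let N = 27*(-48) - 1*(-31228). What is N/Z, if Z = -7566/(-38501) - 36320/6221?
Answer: -3584577314486/675644117 ≈ -5305.4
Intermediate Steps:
N = 29932 (N = -1296 + 31228 = 29932)
Z = -1351288234/239514721 (Z = -7566*(-1/38501) - 36320*1/6221 = 7566/38501 - 36320/6221 = -1351288234/239514721 ≈ -5.6418)
N/Z = 29932/(-1351288234/239514721) = 29932*(-239514721/1351288234) = -3584577314486/675644117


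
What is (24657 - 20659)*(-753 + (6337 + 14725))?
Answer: 81195382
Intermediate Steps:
(24657 - 20659)*(-753 + (6337 + 14725)) = 3998*(-753 + 21062) = 3998*20309 = 81195382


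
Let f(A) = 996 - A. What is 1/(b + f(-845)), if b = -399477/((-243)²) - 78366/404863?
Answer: 7968918429/14615325197594 ≈ 0.00054524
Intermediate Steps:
b = -55453630195/7968918429 (b = -399477/59049 - 78366*1/404863 = -399477*1/59049 - 78366/404863 = -133159/19683 - 78366/404863 = -55453630195/7968918429 ≈ -6.9587)
1/(b + f(-845)) = 1/(-55453630195/7968918429 + (996 - 1*(-845))) = 1/(-55453630195/7968918429 + (996 + 845)) = 1/(-55453630195/7968918429 + 1841) = 1/(14615325197594/7968918429) = 7968918429/14615325197594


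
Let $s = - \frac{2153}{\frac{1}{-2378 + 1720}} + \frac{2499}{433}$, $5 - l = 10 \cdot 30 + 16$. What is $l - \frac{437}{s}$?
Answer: $- \frac{190774537272}{613422341} \approx -311.0$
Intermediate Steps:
$l = -311$ ($l = 5 - \left(10 \cdot 30 + 16\right) = 5 - \left(300 + 16\right) = 5 - 316 = -311$)
$s = \frac{613422341}{433}$ ($s = - \frac{2153}{\frac{1}{-658}} + 2499 \cdot \frac{1}{433} = - \frac{2153}{- \frac{1}{658}} + \frac{2499}{433} = \left(-2153\right) \left(-658\right) + \frac{2499}{433} = 1416674 + \frac{2499}{433} = \frac{613422341}{433} \approx 1.4167 \cdot 10^{6}$)
$l - \frac{437}{s} = -311 - \frac{437}{\frac{613422341}{433}} = -311 - 437 \cdot \frac{433}{613422341} = -311 - \frac{189221}{613422341} = - \frac{190774537272}{613422341}$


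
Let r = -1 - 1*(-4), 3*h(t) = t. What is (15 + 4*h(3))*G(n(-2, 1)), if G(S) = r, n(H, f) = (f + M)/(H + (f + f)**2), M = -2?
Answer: 57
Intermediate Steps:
h(t) = t/3
n(H, f) = (-2 + f)/(H + 4*f**2) (n(H, f) = (f - 2)/(H + (f + f)**2) = (-2 + f)/(H + (2*f)**2) = (-2 + f)/(H + 4*f**2))
r = 3 (r = -1 + 4 = 3)
G(S) = 3
(15 + 4*h(3))*G(n(-2, 1)) = (15 + 4*((1/3)*3))*3 = (15 + 4*1)*3 = (15 + 4)*3 = 19*3 = 57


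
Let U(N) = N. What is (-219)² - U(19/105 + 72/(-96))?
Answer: 20143859/420 ≈ 47962.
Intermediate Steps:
(-219)² - U(19/105 + 72/(-96)) = (-219)² - (19/105 + 72/(-96)) = 47961 - (19*(1/105) + 72*(-1/96)) = 47961 - (19/105 - ¾) = 47961 - 1*(-239/420) = 47961 + 239/420 = 20143859/420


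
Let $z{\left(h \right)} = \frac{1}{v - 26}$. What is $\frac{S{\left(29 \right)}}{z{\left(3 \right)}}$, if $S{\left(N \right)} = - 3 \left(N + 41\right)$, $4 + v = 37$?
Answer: $-1470$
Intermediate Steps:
$v = 33$ ($v = -4 + 37 = 33$)
$z{\left(h \right)} = \frac{1}{7}$ ($z{\left(h \right)} = \frac{1}{33 - 26} = \frac{1}{7}$)
$S{\left(N \right)} = -123 - 3 N$ ($S{\left(N \right)} = - 3 \left(41 + N\right) = -123 - 3 N$)
$\frac{S{\left(29 \right)}}{z{\left(3 \right)}} = \left(-123 - 87\right) \frac{1}{\frac{1}{7}} = \left(-123 - 87\right) 7 = \left(-210\right) 7 = -1470$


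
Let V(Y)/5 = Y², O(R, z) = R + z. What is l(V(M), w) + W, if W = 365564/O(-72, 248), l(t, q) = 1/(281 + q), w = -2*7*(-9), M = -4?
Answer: 3381471/1628 ≈ 2077.1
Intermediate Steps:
w = 126 (w = -14*(-9) = 126)
V(Y) = 5*Y²
W = 91391/44 (W = 365564/(-72 + 248) = 365564/176 = 365564*(1/176) = 91391/44 ≈ 2077.1)
l(V(M), w) + W = 1/(281 + 126) + 91391/44 = 1/407 + 91391/44 = 3381471/1628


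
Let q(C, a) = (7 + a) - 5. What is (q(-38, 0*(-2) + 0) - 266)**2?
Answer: 69696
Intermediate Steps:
q(C, a) = 2 + a
(q(-38, 0*(-2) + 0) - 266)**2 = ((2 + (0*(-2) + 0)) - 266)**2 = ((2 + (0 + 0)) - 266)**2 = ((2 + 0) - 266)**2 = (2 - 266)**2 = (-264)**2 = 69696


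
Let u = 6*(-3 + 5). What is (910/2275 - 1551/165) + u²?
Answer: 135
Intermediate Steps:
u = 12 (u = 6*2 = 12)
(910/2275 - 1551/165) + u² = (910/2275 - 1551/165) + 12² = (910*(1/2275) - 1551*1/165) + 144 = (⅖ - 47/5) + 144 = -9 + 144 = 135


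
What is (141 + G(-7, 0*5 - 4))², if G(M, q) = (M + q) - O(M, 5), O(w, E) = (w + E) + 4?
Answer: 16384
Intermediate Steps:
O(w, E) = 4 + E + w (O(w, E) = (E + w) + 4 = 4 + E + w)
G(M, q) = -9 + q (G(M, q) = (M + q) - (4 + 5 + M) = (M + q) - (9 + M) = (M + q) + (-9 - M) = -9 + q)
(141 + G(-7, 0*5 - 4))² = (141 + (-9 + (0*5 - 4)))² = (141 + (-9 + (0 - 4)))² = (141 + (-9 - 4))² = (141 - 13)² = 128² = 16384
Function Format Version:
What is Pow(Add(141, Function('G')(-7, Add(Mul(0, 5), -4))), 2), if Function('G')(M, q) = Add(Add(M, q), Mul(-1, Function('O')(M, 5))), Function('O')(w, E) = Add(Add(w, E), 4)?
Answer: 16384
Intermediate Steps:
Function('O')(w, E) = Add(4, E, w) (Function('O')(w, E) = Add(Add(E, w), 4) = Add(4, E, w))
Function('G')(M, q) = Add(-9, q) (Function('G')(M, q) = Add(Add(M, q), Mul(-1, Add(4, 5, M))) = Add(Add(M, q), Mul(-1, Add(9, M))) = Add(Add(M, q), Add(-9, Mul(-1, M))) = Add(-9, q))
Pow(Add(141, Function('G')(-7, Add(Mul(0, 5), -4))), 2) = Pow(Add(141, Add(-9, Add(Mul(0, 5), -4))), 2) = Pow(Add(141, Add(-9, Add(0, -4))), 2) = Pow(Add(141, Add(-9, -4)), 2) = Pow(Add(141, -13), 2) = Pow(128, 2) = 16384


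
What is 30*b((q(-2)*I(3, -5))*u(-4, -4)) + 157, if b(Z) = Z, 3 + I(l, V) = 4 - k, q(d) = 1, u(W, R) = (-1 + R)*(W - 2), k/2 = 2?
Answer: -2543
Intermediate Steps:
k = 4 (k = 2*2 = 4)
u(W, R) = (-1 + R)*(-2 + W)
I(l, V) = -3 (I(l, V) = -3 + (4 - 1*4) = -3 + (4 - 4) = -3 + 0 = -3)
30*b((q(-2)*I(3, -5))*u(-4, -4)) + 157 = 30*((1*(-3))*(2 - 1*(-4) - 2*(-4) - 4*(-4))) + 157 = 30*(-3*(2 + 4 + 8 + 16)) + 157 = 30*(-3*30) + 157 = 30*(-90) + 157 = -2700 + 157 = -2543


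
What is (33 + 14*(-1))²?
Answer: 361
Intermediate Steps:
(33 + 14*(-1))² = (33 - 14)² = 19² = 361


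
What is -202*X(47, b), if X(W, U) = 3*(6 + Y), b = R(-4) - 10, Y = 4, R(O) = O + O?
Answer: -6060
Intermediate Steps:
R(O) = 2*O
b = -18 (b = 2*(-4) - 10 = -8 - 10 = -18)
X(W, U) = 30 (X(W, U) = 3*(6 + 4) = 3*10 = 30)
-202*X(47, b) = -202*30 = -6060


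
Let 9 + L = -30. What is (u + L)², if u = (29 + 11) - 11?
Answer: 100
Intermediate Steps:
L = -39 (L = -9 - 30 = -39)
u = 29 (u = 40 - 11 = 29)
(u + L)² = (29 - 39)² = (-10)² = 100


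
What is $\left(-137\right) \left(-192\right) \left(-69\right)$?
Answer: $-1814976$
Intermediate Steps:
$\left(-137\right) \left(-192\right) \left(-69\right) = 26304 \left(-69\right) = -1814976$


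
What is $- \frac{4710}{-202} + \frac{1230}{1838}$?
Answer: $\frac{2226360}{92819} \approx 23.986$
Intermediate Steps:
$- \frac{4710}{-202} + \frac{1230}{1838} = \left(-4710\right) \left(- \frac{1}{202}\right) + 1230 \cdot \frac{1}{1838} = \frac{2355}{101} + \frac{615}{919} = \frac{2226360}{92819}$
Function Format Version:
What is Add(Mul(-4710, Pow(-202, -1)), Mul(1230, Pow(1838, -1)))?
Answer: Rational(2226360, 92819) ≈ 23.986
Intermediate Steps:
Add(Mul(-4710, Pow(-202, -1)), Mul(1230, Pow(1838, -1))) = Add(Mul(-4710, Rational(-1, 202)), Mul(1230, Rational(1, 1838))) = Add(Rational(2355, 101), Rational(615, 919)) = Rational(2226360, 92819)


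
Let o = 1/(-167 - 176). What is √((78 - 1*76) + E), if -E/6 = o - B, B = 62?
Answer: 4*√56126/49 ≈ 19.340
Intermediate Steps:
o = -1/343 (o = 1/(-343) = -1/343 ≈ -0.0029155)
E = 127602/343 (E = -6*(-1/343 - 1*62) = -6*(-1/343 - 62) = -6*(-21267/343) = 127602/343 ≈ 372.02)
√((78 - 1*76) + E) = √((78 - 1*76) + 127602/343) = √((78 - 76) + 127602/343) = √(2 + 127602/343) = √(128288/343) = 4*√56126/49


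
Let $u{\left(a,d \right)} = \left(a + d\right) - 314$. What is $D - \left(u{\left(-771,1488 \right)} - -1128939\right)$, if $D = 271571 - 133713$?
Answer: $-991484$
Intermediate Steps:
$u{\left(a,d \right)} = -314 + a + d$
$D = 137858$
$D - \left(u{\left(-771,1488 \right)} - -1128939\right) = 137858 - \left(\left(-314 - 771 + 1488\right) - -1128939\right) = 137858 - \left(403 + 1128939\right) = 137858 - 1129342 = -991484$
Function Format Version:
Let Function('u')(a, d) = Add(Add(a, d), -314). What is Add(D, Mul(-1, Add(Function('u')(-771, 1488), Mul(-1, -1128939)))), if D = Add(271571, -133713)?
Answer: -991484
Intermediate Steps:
Function('u')(a, d) = Add(-314, a, d)
D = 137858
Add(D, Mul(-1, Add(Function('u')(-771, 1488), Mul(-1, -1128939)))) = Add(137858, Mul(-1, Add(Add(-314, -771, 1488), Mul(-1, -1128939)))) = Add(137858, Mul(-1, Add(403, 1128939))) = Add(137858, Mul(-1, 1129342)) = Add(137858, -1129342) = -991484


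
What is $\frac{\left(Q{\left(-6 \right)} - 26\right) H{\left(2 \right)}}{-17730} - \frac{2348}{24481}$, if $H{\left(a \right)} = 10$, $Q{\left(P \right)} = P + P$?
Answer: $- \frac{3232726}{43404813} \approx -0.074479$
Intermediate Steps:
$Q{\left(P \right)} = 2 P$
$\frac{\left(Q{\left(-6 \right)} - 26\right) H{\left(2 \right)}}{-17730} - \frac{2348}{24481} = \frac{\left(2 \left(-6\right) - 26\right) 10}{-17730} - \frac{2348}{24481} = \left(-12 - 26\right) 10 \left(- \frac{1}{17730}\right) - \frac{2348}{24481} = \left(-38\right) 10 \left(- \frac{1}{17730}\right) - \frac{2348}{24481} = \left(-380\right) \left(- \frac{1}{17730}\right) - \frac{2348}{24481} = \frac{38}{1773} - \frac{2348}{24481} = - \frac{3232726}{43404813}$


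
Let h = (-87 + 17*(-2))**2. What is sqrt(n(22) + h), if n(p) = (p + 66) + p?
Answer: 3*sqrt(1639) ≈ 121.45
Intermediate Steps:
n(p) = 66 + 2*p (n(p) = (66 + p) + p = 66 + 2*p)
h = 14641 (h = (-87 - 34)**2 = (-121)**2 = 14641)
sqrt(n(22) + h) = sqrt((66 + 2*22) + 14641) = sqrt((66 + 44) + 14641) = sqrt(110 + 14641) = sqrt(14751) = 3*sqrt(1639)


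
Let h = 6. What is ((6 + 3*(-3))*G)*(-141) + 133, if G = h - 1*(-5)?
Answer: 4786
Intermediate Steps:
G = 11 (G = 6 - 1*(-5) = 6 + 5 = 11)
((6 + 3*(-3))*G)*(-141) + 133 = ((6 + 3*(-3))*11)*(-141) + 133 = ((6 - 9)*11)*(-141) + 133 = -3*11*(-141) + 133 = -33*(-141) + 133 = 4653 + 133 = 4786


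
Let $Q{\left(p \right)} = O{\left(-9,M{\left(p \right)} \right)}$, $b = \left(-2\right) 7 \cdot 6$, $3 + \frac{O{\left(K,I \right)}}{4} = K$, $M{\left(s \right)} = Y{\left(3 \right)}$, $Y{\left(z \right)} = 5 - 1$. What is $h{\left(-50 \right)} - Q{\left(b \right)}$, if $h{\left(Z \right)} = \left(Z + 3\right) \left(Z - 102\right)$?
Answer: $7192$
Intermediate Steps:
$Y{\left(z \right)} = 4$ ($Y{\left(z \right)} = 5 - 1 = 4$)
$M{\left(s \right)} = 4$
$O{\left(K,I \right)} = -12 + 4 K$
$h{\left(Z \right)} = \left(-102 + Z\right) \left(3 + Z\right)$ ($h{\left(Z \right)} = \left(3 + Z\right) \left(-102 + Z\right) = \left(-102 + Z\right) \left(3 + Z\right)$)
$b = -84$ ($b = \left(-14\right) 6 = -84$)
$Q{\left(p \right)} = -48$ ($Q{\left(p \right)} = -12 + 4 \left(-9\right) = -12 - 36 = -48$)
$h{\left(-50 \right)} - Q{\left(b \right)} = \left(-306 + \left(-50\right)^{2} - -4950\right) - -48 = \left(-306 + 2500 + 4950\right) + 48 = 7144 + 48 = 7192$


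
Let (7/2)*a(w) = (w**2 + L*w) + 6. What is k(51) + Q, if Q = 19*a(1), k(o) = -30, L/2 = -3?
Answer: -172/7 ≈ -24.571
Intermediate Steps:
L = -6 (L = 2*(-3) = -6)
a(w) = 12/7 - 12*w/7 + 2*w**2/7 (a(w) = 2*((w**2 - 6*w) + 6)/7 = 2*(6 + w**2 - 6*w)/7 = 12/7 - 12*w/7 + 2*w**2/7)
Q = 38/7 (Q = 19*(12/7 - 12/7*1 + (2/7)*1**2) = 19*(12/7 - 12/7 + (2/7)*1) = 19*(12/7 - 12/7 + 2/7) = 19*(2/7) = 38/7 ≈ 5.4286)
k(51) + Q = -30 + 38/7 = -172/7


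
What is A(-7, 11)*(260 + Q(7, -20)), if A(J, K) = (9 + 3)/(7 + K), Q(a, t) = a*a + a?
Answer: 632/3 ≈ 210.67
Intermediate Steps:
Q(a, t) = a + a**2 (Q(a, t) = a**2 + a = a + a**2)
A(J, K) = 12/(7 + K)
A(-7, 11)*(260 + Q(7, -20)) = (12/(7 + 11))*(260 + 7*(1 + 7)) = (12/18)*(260 + 7*8) = (12*(1/18))*(260 + 56) = (2/3)*316 = 632/3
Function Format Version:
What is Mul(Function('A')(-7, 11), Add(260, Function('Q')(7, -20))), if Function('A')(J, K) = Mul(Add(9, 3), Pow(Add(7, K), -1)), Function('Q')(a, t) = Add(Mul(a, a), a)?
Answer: Rational(632, 3) ≈ 210.67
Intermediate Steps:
Function('Q')(a, t) = Add(a, Pow(a, 2)) (Function('Q')(a, t) = Add(Pow(a, 2), a) = Add(a, Pow(a, 2)))
Function('A')(J, K) = Mul(12, Pow(Add(7, K), -1))
Mul(Function('A')(-7, 11), Add(260, Function('Q')(7, -20))) = Mul(Mul(12, Pow(Add(7, 11), -1)), Add(260, Mul(7, Add(1, 7)))) = Mul(Mul(12, Pow(18, -1)), Add(260, Mul(7, 8))) = Mul(Mul(12, Rational(1, 18)), Add(260, 56)) = Mul(Rational(2, 3), 316) = Rational(632, 3)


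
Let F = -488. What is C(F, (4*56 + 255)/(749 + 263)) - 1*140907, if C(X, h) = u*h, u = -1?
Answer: -142598363/1012 ≈ -1.4091e+5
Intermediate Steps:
C(X, h) = -h
C(F, (4*56 + 255)/(749 + 263)) - 1*140907 = -(4*56 + 255)/(749 + 263) - 1*140907 = -(224 + 255)/1012 - 140907 = -479/1012 - 140907 = -142598363/1012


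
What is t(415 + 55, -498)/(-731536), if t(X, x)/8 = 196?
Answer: -98/45721 ≈ -0.0021434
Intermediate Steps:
t(X, x) = 1568 (t(X, x) = 8*196 = 1568)
t(415 + 55, -498)/(-731536) = 1568/(-731536) = 1568*(-1/731536) = -98/45721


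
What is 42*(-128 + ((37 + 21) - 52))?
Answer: -5124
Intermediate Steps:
42*(-128 + ((37 + 21) - 52)) = 42*(-128 + (58 - 52)) = 42*(-128 + 6) = 42*(-122) = -5124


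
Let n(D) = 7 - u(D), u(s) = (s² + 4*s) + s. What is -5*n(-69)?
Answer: 22045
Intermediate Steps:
u(s) = s² + 5*s
n(D) = 7 - D*(5 + D)
-5*n(-69) = -5*(7 - 1*(-69)*(5 - 69)) = -5*(7 - 1*(-69)*(-64)) = -5*(7 - 4416) = -5*(-4409) = 22045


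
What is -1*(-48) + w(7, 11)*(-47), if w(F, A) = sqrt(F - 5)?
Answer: 48 - 47*sqrt(2) ≈ -18.468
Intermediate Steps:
w(F, A) = sqrt(-5 + F)
-1*(-48) + w(7, 11)*(-47) = -1*(-48) + sqrt(-5 + 7)*(-47) = 48 + sqrt(2)*(-47) = 48 - 47*sqrt(2)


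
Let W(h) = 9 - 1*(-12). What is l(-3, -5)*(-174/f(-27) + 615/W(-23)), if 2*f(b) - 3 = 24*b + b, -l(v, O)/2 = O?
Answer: 8345/28 ≈ 298.04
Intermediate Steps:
l(v, O) = -2*O
W(h) = 21 (W(h) = 9 + 12 = 21)
f(b) = 3/2 + 25*b/2 (f(b) = 3/2 + (24*b + b)/2 = 3/2 + (25*b)/2 = 3/2 + 25*b/2)
l(-3, -5)*(-174/f(-27) + 615/W(-23)) = (-2*(-5))*(-174/(3/2 + (25/2)*(-27)) + 615/21) = 10*(-174/(3/2 - 675/2) + 615*(1/21)) = 10*(-174/(-336) + 205/7) = 10*(-174*(-1/336) + 205/7) = 10*(29/56 + 205/7) = 10*(1669/56) = 8345/28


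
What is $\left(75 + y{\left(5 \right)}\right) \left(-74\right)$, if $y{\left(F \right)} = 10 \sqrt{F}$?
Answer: $-5550 - 740 \sqrt{5} \approx -7204.7$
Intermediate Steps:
$\left(75 + y{\left(5 \right)}\right) \left(-74\right) = \left(75 + 10 \sqrt{5}\right) \left(-74\right) = -5550 - 740 \sqrt{5}$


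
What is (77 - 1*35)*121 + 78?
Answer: 5160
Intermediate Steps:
(77 - 1*35)*121 + 78 = (77 - 35)*121 + 78 = 42*121 + 78 = 5082 + 78 = 5160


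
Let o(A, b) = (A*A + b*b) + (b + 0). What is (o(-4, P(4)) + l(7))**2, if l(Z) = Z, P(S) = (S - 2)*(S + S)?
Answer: 87025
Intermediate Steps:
P(S) = 2*S*(-2 + S) (P(S) = (-2 + S)*(2*S) = 2*S*(-2 + S))
o(A, b) = b + A**2 + b**2 (o(A, b) = (A**2 + b**2) + b = b + A**2 + b**2)
(o(-4, P(4)) + l(7))**2 = ((2*4*(-2 + 4) + (-4)**2 + (2*4*(-2 + 4))**2) + 7)**2 = ((2*4*2 + 16 + (2*4*2)**2) + 7)**2 = ((16 + 16 + 16**2) + 7)**2 = ((16 + 16 + 256) + 7)**2 = (288 + 7)**2 = 295**2 = 87025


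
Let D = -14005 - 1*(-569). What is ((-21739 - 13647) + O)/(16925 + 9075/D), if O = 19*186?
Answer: -427963472/227395225 ≈ -1.8820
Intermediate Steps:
D = -13436 (D = -14005 + 569 = -13436)
O = 3534
((-21739 - 13647) + O)/(16925 + 9075/D) = ((-21739 - 13647) + 3534)/(16925 + 9075/(-13436)) = (-35386 + 3534)/(16925 + 9075*(-1/13436)) = -31852/(16925 - 9075/13436) = -31852/227395225/13436 = -31852*13436/227395225 = -427963472/227395225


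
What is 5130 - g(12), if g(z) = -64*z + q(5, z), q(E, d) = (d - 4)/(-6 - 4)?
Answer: 29494/5 ≈ 5898.8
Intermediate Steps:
q(E, d) = ⅖ - d/10 (q(E, d) = (-4 + d)/(-10) = (-4 + d)*(-⅒) = ⅖ - d/10)
g(z) = ⅖ - 641*z/10 (g(z) = -64*z + (⅖ - z/10) = ⅖ - 641*z/10)
5130 - g(12) = 5130 - (⅖ - 641/10*12) = 5130 - (⅖ - 3846/5) = 5130 - 1*(-3844/5) = 5130 + 3844/5 = 29494/5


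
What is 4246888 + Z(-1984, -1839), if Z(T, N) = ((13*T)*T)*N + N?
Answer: -94099827143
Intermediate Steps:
Z(T, N) = N + 13*N*T² (Z(T, N) = (13*T²)*N + N = 13*N*T² + N = N + 13*N*T²)
4246888 + Z(-1984, -1839) = 4246888 - 1839*(1 + 13*(-1984)²) = 4246888 - 1839*(1 + 13*3936256) = 4246888 - 1839*(1 + 51171328) = 4246888 - 1839*51171329 = 4246888 - 94104074031 = -94099827143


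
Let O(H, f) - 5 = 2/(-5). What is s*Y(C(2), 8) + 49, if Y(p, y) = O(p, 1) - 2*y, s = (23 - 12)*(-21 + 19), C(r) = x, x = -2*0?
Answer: 1499/5 ≈ 299.80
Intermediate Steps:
x = 0
O(H, f) = 23/5 (O(H, f) = 5 + 2/(-5) = 5 + 2*(-1/5) = 5 - 2/5 = 23/5)
C(r) = 0
s = -22 (s = 11*(-2) = -22)
Y(p, y) = 23/5 - 2*y
s*Y(C(2), 8) + 49 = -22*(23/5 - 2*8) + 49 = -22*(23/5 - 16) + 49 = -22*(-57/5) + 49 = 1254/5 + 49 = 1499/5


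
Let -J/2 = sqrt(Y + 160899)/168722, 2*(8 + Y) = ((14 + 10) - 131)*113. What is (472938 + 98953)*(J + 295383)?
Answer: 168926879253 - 571891*sqrt(619382)/168722 ≈ 1.6893e+11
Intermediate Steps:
Y = -12107/2 (Y = -8 + (((14 + 10) - 131)*113)/2 = -8 + ((24 - 131)*113)/2 = -8 + (-107*113)/2 = -8 + (1/2)*(-12091) = -8 - 12091/2 = -12107/2 ≈ -6053.5)
J = -sqrt(619382)/168722 (J = -2*sqrt(-12107/2 + 160899)/168722 = -2*sqrt(309691/2)/168722 = -2*sqrt(619382)/2/168722 = -sqrt(619382)/168722 ≈ -0.0046645)
(472938 + 98953)*(J + 295383) = (472938 + 98953)*(-sqrt(619382)/168722 + 295383) = 571891*(295383 - sqrt(619382)/168722) = 168926879253 - 571891*sqrt(619382)/168722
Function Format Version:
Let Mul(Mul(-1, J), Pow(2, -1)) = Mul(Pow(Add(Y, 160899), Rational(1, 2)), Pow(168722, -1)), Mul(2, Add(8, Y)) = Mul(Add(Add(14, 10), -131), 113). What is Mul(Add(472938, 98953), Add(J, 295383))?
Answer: Add(168926879253, Mul(Rational(-571891, 168722), Pow(619382, Rational(1, 2)))) ≈ 1.6893e+11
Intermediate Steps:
Y = Rational(-12107, 2) (Y = Add(-8, Mul(Rational(1, 2), Mul(Add(Add(14, 10), -131), 113))) = Add(-8, Mul(Rational(1, 2), Mul(Add(24, -131), 113))) = Add(-8, Mul(Rational(1, 2), Mul(-107, 113))) = Add(-8, Mul(Rational(1, 2), -12091)) = Add(-8, Rational(-12091, 2)) = Rational(-12107, 2) ≈ -6053.5)
J = Mul(Rational(-1, 168722), Pow(619382, Rational(1, 2))) (J = Mul(-2, Mul(Pow(Add(Rational(-12107, 2), 160899), Rational(1, 2)), Pow(168722, -1))) = Mul(-2, Mul(Pow(Rational(309691, 2), Rational(1, 2)), Rational(1, 168722))) = Mul(-2, Mul(Mul(Rational(1, 2), Pow(619382, Rational(1, 2))), Rational(1, 168722))) = Mul(-2, Mul(Rational(1, 337444), Pow(619382, Rational(1, 2)))) = Mul(Rational(-1, 168722), Pow(619382, Rational(1, 2))) ≈ -0.0046645)
Mul(Add(472938, 98953), Add(J, 295383)) = Mul(Add(472938, 98953), Add(Mul(Rational(-1, 168722), Pow(619382, Rational(1, 2))), 295383)) = Mul(571891, Add(295383, Mul(Rational(-1, 168722), Pow(619382, Rational(1, 2))))) = Add(168926879253, Mul(Rational(-571891, 168722), Pow(619382, Rational(1, 2))))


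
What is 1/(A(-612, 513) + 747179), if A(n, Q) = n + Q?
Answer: 1/747080 ≈ 1.3385e-6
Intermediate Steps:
A(n, Q) = Q + n
1/(A(-612, 513) + 747179) = 1/((513 - 612) + 747179) = 1/(-99 + 747179) = 1/747080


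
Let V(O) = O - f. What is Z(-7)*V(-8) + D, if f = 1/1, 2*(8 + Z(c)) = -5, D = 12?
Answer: 213/2 ≈ 106.50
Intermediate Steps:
Z(c) = -21/2 (Z(c) = -8 + (½)*(-5) = -8 - 5/2 = -21/2)
f = 1
V(O) = -1 + O (V(O) = O - 1*1 = O - 1 = -1 + O)
Z(-7)*V(-8) + D = -21*(-1 - 8)/2 + 12 = -21/2*(-9) + 12 = 189/2 + 12 = 213/2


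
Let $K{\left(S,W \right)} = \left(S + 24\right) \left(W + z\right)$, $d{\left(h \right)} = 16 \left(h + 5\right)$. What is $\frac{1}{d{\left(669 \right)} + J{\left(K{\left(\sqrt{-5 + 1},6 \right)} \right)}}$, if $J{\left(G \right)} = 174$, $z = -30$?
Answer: $\frac{1}{10958} \approx 9.1258 \cdot 10^{-5}$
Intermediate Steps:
$d{\left(h \right)} = 80 + 16 h$ ($d{\left(h \right)} = 16 \left(5 + h\right) = 80 + 16 h$)
$K{\left(S,W \right)} = \left(-30 + W\right) \left(24 + S\right)$ ($K{\left(S,W \right)} = \left(S + 24\right) \left(W - 30\right) = \left(24 + S\right) \left(-30 + W\right) = \left(-30 + W\right) \left(24 + S\right)$)
$\frac{1}{d{\left(669 \right)} + J{\left(K{\left(\sqrt{-5 + 1},6 \right)} \right)}} = \frac{1}{\left(80 + 16 \cdot 669\right) + 174} = \frac{1}{\left(80 + 10704\right) + 174} = \frac{1}{10784 + 174} = \frac{1}{10958}$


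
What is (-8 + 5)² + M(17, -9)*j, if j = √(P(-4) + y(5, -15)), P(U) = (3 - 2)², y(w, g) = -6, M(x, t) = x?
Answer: 9 + 17*I*√5 ≈ 9.0 + 38.013*I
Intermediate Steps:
P(U) = 1 (P(U) = 1² = 1)
j = I*√5 (j = √(1 - 6) = √(-5) = I*√5 ≈ 2.2361*I)
(-8 + 5)² + M(17, -9)*j = (-8 + 5)² + 17*(I*√5) = (-3)² + 17*I*√5 = 9 + 17*I*√5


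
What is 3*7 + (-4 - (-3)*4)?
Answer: 29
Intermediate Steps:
3*7 + (-4 - (-3)*4) = 21 + (-4 - 3*(-4)) = 21 + (-4 + 12) = 21 + 8 = 29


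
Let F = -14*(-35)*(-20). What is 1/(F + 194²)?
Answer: 1/27836 ≈ 3.5925e-5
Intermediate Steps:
F = -9800 (F = 490*(-20) = -9800)
1/(F + 194²) = 1/(-9800 + 194²) = 1/(-9800 + 37636) = 1/27836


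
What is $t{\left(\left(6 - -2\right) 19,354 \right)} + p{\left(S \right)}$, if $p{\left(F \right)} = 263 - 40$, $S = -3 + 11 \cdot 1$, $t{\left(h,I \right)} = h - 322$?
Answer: $53$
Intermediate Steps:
$t{\left(h,I \right)} = -322 + h$
$S = 8$ ($S = -3 + 11 = 8$)
$p{\left(F \right)} = 223$ ($p{\left(F \right)} = 263 - 40 = 223$)
$t{\left(\left(6 - -2\right) 19,354 \right)} + p{\left(S \right)} = \left(-322 + \left(6 - -2\right) 19\right) + 223 = \left(-322 + \left(6 + 2\right) 19\right) + 223 = \left(-322 + 8 \cdot 19\right) + 223 = \left(-322 + 152\right) + 223 = -170 + 223 = 53$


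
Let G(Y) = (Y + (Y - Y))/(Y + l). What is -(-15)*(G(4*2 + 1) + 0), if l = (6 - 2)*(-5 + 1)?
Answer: -135/7 ≈ -19.286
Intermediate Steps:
l = -16 (l = 4*(-4) = -16)
G(Y) = Y/(-16 + Y) (G(Y) = (Y + (Y - Y))/(Y - 16) = (Y + 0)/(-16 + Y) = Y/(-16 + Y))
-(-15)*(G(4*2 + 1) + 0) = -(-15)*((4*2 + 1)/(-16 + (4*2 + 1)) + 0) = -(-15)*((8 + 1)/(-16 + (8 + 1)) + 0) = -(-15)*(9/(-16 + 9) + 0) = -(-15)*(9/(-7) + 0) = -(-15)*(9*(-⅐) + 0) = -(-15)*(-9/7 + 0) = -(-15)*(-9)/7 = -1*135/7 = -135/7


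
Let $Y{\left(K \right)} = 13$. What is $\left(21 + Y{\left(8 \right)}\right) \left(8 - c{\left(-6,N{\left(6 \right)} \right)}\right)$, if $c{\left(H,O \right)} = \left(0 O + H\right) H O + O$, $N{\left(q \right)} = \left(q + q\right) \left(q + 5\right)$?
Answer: $-165784$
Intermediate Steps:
$N{\left(q \right)} = 2 q \left(5 + q\right)$
$c{\left(H,O \right)} = O + O H^{2}$ ($c{\left(H,O \right)} = \left(0 + H\right) H O + O = H H O + O = H^{2} O + O = O H^{2} + O = O + O H^{2}$)
$\left(21 + Y{\left(8 \right)}\right) \left(8 - c{\left(-6,N{\left(6 \right)} \right)}\right) = \left(21 + 13\right) \left(8 - 2 \cdot 6 \left(5 + 6\right) \left(1 + \left(-6\right)^{2}\right)\right) = 34 \left(8 - 2 \cdot 6 \cdot 11 \left(1 + 36\right)\right) = 34 \left(8 - 132 \cdot 37\right) = 34 \left(8 - 4884\right) = 34 \left(-4876\right) = -165784$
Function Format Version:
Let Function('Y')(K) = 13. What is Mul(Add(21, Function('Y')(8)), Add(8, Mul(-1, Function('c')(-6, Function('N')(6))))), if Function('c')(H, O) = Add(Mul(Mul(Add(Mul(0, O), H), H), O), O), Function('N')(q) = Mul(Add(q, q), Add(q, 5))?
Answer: -165784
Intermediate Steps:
Function('N')(q) = Mul(2, q, Add(5, q)) (Function('N')(q) = Mul(Mul(2, q), Add(5, q)) = Mul(2, q, Add(5, q)))
Function('c')(H, O) = Add(O, Mul(O, Pow(H, 2))) (Function('c')(H, O) = Add(Mul(Mul(Add(0, H), H), O), O) = Add(Mul(Mul(H, H), O), O) = Add(Mul(Pow(H, 2), O), O) = Add(Mul(O, Pow(H, 2)), O) = Add(O, Mul(O, Pow(H, 2))))
Mul(Add(21, Function('Y')(8)), Add(8, Mul(-1, Function('c')(-6, Function('N')(6))))) = Mul(Add(21, 13), Add(8, Mul(-1, Mul(Mul(2, 6, Add(5, 6)), Add(1, Pow(-6, 2)))))) = Mul(34, Add(8, Mul(-1, Mul(Mul(2, 6, 11), Add(1, 36))))) = Mul(34, Add(8, Mul(-1, Mul(132, 37)))) = Mul(34, Add(8, Mul(-1, 4884))) = Mul(34, Add(8, -4884)) = Mul(34, -4876) = -165784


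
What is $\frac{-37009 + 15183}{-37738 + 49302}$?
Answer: $- \frac{1559}{826} \approx -1.8874$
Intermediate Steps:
$\frac{-37009 + 15183}{-37738 + 49302} = - \frac{21826}{11564} = \left(-21826\right) \frac{1}{11564} = - \frac{1559}{826}$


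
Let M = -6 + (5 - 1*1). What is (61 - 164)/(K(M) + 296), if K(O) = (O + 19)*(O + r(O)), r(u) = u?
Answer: -103/228 ≈ -0.45175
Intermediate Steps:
M = -2 (M = -6 + (5 - 1) = -6 + 4 = -2)
K(O) = 2*O*(19 + O) (K(O) = (O + 19)*(O + O) = (19 + O)*(2*O) = 2*O*(19 + O))
(61 - 164)/(K(M) + 296) = (61 - 164)/(2*(-2)*(19 - 2) + 296) = -103/(2*(-2)*17 + 296) = -103/(-68 + 296) = -103/228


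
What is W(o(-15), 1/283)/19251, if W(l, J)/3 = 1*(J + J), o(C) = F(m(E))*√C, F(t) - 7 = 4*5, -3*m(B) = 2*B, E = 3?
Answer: 2/1816011 ≈ 1.1013e-6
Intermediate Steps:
m(B) = -2*B/3
F(t) = 27 (F(t) = 7 + 4*5 = 7 + 20 = 27)
o(C) = 27*√C
W(l, J) = 6*J (W(l, J) = 3*(1*(J + J)) = 3*(1*(2*J)) = 3*(2*J) = 6*J)
W(o(-15), 1/283)/19251 = (6/283)/19251 = (6*(1/283))*(1/19251) = (6/283)*(1/19251) = 2/1816011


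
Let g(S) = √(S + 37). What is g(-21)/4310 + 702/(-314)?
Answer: -756091/338335 ≈ -2.2347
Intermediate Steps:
g(S) = √(37 + S)
g(-21)/4310 + 702/(-314) = √(37 - 21)/4310 + 702/(-314) = √16*(1/4310) + 702*(-1/314) = 4*(1/4310) - 351/157 = 2/2155 - 351/157 = -756091/338335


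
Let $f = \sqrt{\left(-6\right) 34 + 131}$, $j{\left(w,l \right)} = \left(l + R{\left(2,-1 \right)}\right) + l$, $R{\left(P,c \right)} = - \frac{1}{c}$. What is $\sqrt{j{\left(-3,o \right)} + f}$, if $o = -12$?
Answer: $\sqrt{-23 + i \sqrt{73}} \approx 0.87627 + 4.8752 i$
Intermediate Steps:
$j{\left(w,l \right)} = 1 + 2 l$ ($j{\left(w,l \right)} = \left(l - \frac{1}{-1}\right) + l = \left(l - -1\right) + l = \left(l + 1\right) + l = \left(1 + l\right) + l = 1 + 2 l$)
$f = i \sqrt{73}$ ($f = \sqrt{-204 + 131} = \sqrt{-73} = i \sqrt{73} \approx 8.544 i$)
$\sqrt{j{\left(-3,o \right)} + f} = \sqrt{\left(1 + 2 \left(-12\right)\right) + i \sqrt{73}} = \sqrt{\left(1 - 24\right) + i \sqrt{73}} = \sqrt{-23 + i \sqrt{73}}$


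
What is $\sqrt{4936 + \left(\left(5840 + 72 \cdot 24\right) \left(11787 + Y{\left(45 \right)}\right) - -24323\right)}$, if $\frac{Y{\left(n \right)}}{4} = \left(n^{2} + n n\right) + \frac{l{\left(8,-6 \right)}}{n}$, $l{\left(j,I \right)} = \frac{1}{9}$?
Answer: $\frac{\sqrt{428965773235}}{45} \approx 14555.0$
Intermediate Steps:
$l{\left(j,I \right)} = \frac{1}{9}$
$Y{\left(n \right)} = 8 n^{2} + \frac{4}{9 n}$ ($Y{\left(n \right)} = 4 \left(\left(n^{2} + n n\right) + \frac{1}{9 n}\right) = 4 \left(\left(n^{2} + n^{2}\right) + \frac{1}{9 n}\right) = 4 \left(2 n^{2} + \frac{1}{9 n}\right) = 8 n^{2} + \frac{4}{9 n}$)
$\sqrt{4936 + \left(\left(5840 + 72 \cdot 24\right) \left(11787 + Y{\left(45 \right)}\right) - -24323\right)} = \sqrt{4936 - \left(-24323 - \left(5840 + 72 \cdot 24\right) \left(11787 + \frac{4 \left(1 + 18 \cdot 45^{3}\right)}{9 \cdot 45}\right)\right)} = \sqrt{4936 + \left(\left(5840 + 1728\right) \left(11787 + \frac{4}{9} \cdot \frac{1}{45} \left(1 + 18 \cdot 91125\right)\right) + 24323\right)} = \sqrt{4936 + \left(7568 \left(11787 + \frac{4}{9} \cdot \frac{1}{45} \left(1 + 1640250\right)\right) + 24323\right)} = \sqrt{4936 + \left(7568 \left(11787 + \frac{4}{9} \cdot \frac{1}{45} \cdot 1640251\right) + 24323\right)} = \sqrt{4936 + \left(7568 \left(11787 + \frac{6561004}{405}\right) + 24323\right)} = \sqrt{4936 + \left(7568 \cdot \frac{11334739}{405} + 24323\right)} = \sqrt{4936 + \left(\frac{85781304752}{405} + 24323\right)} = \sqrt{4936 + \frac{85791155567}{405}} = \sqrt{\frac{85793154647}{405}} = \frac{\sqrt{428965773235}}{45}$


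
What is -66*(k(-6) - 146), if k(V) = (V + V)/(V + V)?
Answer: 9570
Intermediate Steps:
k(V) = 1 (k(V) = (2*V)/((2*V)) = (2*V)*(1/(2*V)) = 1)
-66*(k(-6) - 146) = -66*(1 - 146) = -66*(-145) = 9570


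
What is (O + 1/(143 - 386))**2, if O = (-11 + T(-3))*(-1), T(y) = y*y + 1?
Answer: 58564/59049 ≈ 0.99179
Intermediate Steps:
T(y) = 1 + y**2 (T(y) = y**2 + 1 = 1 + y**2)
O = 1 (O = (-11 + (1 + (-3)**2))*(-1) = (-11 + (1 + 9))*(-1) = (-11 + 10)*(-1) = -1*(-1) = 1)
(O + 1/(143 - 386))**2 = (1 + 1/(143 - 386))**2 = (1 + 1/(-243))**2 = (1 - 1/243)**2 = (242/243)**2 = 58564/59049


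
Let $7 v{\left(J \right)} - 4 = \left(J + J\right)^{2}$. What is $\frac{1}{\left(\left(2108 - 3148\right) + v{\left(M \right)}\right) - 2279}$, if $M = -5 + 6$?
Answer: $- \frac{7}{23225} \approx -0.0003014$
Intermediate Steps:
$M = 1$
$v{\left(J \right)} = \frac{4}{7} + \frac{4 J^{2}}{7}$ ($v{\left(J \right)} = \frac{4}{7} + \frac{\left(J + J\right)^{2}}{7} = \frac{4}{7} + \frac{\left(2 J\right)^{2}}{7} = \frac{4}{7} + \frac{4 J^{2}}{7}$)
$\frac{1}{\left(\left(2108 - 3148\right) + v{\left(M \right)}\right) - 2279} = \frac{1}{\left(\left(2108 - 3148\right) + \left(\frac{4}{7} + \frac{4 \cdot 1^{2}}{7}\right)\right) - 2279} = \frac{1}{\left(-1040 + \left(\frac{4}{7} + \frac{4}{7} \cdot 1\right)\right) - 2279} = \frac{1}{\left(-1040 + \left(\frac{4}{7} + \frac{4}{7}\right)\right) - 2279} = \frac{1}{\left(-1040 + \frac{8}{7}\right) - 2279} = \frac{1}{- \frac{7272}{7} - 2279} = \frac{1}{- \frac{23225}{7}} = - \frac{7}{23225}$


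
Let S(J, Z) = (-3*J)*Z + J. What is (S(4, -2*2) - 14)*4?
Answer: 152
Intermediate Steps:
S(J, Z) = J - 3*J*Z (S(J, Z) = -3*J*Z + J = J - 3*J*Z)
(S(4, -2*2) - 14)*4 = (4*(1 - (-6)*2) - 14)*4 = (4*(1 - 3*(-4)) - 14)*4 = (4*(1 + 12) - 14)*4 = (4*13 - 14)*4 = (52 - 14)*4 = 38*4 = 152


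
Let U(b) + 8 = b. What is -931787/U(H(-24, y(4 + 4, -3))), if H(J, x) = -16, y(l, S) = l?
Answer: 931787/24 ≈ 38824.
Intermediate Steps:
U(b) = -8 + b
-931787/U(H(-24, y(4 + 4, -3))) = -931787/(-8 - 16) = -931787/(-24) = -931787*(-1/24) = 931787/24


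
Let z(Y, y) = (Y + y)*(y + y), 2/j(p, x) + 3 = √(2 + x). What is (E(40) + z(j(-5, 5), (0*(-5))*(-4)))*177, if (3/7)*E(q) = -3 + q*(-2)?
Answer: -34279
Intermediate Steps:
E(q) = -7 - 14*q/3 (E(q) = 7*(-3 + q*(-2))/3 = 7*(-3 - 2*q)/3 = -7 - 14*q/3)
j(p, x) = 2/(-3 + √(2 + x))
z(Y, y) = 2*y*(Y + y) (z(Y, y) = (Y + y)*(2*y) = 2*y*(Y + y))
(E(40) + z(j(-5, 5), (0*(-5))*(-4)))*177 = ((-7 - 14/3*40) + 2*((0*(-5))*(-4))*(2/(-3 + √(2 + 5)) + (0*(-5))*(-4)))*177 = ((-7 - 560/3) + 2*(0*(-4))*(2/(-3 + √7) + 0*(-4)))*177 = (-581/3 + 2*0*(2/(-3 + √7) + 0))*177 = (-581/3 + 2*0*(2/(-3 + √7)))*177 = (-581/3 + 0)*177 = -581/3*177 = -34279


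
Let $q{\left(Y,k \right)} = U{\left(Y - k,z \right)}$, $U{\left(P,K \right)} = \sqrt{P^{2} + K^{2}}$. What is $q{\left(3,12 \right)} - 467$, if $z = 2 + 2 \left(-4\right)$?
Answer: $-467 + 3 \sqrt{13} \approx -456.18$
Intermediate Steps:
$z = -6$ ($z = 2 - 8 = -6$)
$U{\left(P,K \right)} = \sqrt{K^{2} + P^{2}}$
$q{\left(Y,k \right)} = \sqrt{36 + \left(Y - k\right)^{2}}$ ($q{\left(Y,k \right)} = \sqrt{\left(-6\right)^{2} + \left(Y - k\right)^{2}} = \sqrt{36 + \left(Y - k\right)^{2}}$)
$q{\left(3,12 \right)} - 467 = \sqrt{36 + \left(3 - 12\right)^{2}} - 467 = \sqrt{36 + \left(-9\right)^{2}} - 467 = \sqrt{36 + 81} - 467 = \sqrt{117} - 467 = 3 \sqrt{13} - 467 = -467 + 3 \sqrt{13}$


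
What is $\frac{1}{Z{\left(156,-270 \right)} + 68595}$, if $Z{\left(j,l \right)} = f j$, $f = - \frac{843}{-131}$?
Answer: $\frac{131}{9117453} \approx 1.4368 \cdot 10^{-5}$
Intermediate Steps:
$f = \frac{843}{131}$ ($f = \left(-843\right) \left(- \frac{1}{131}\right) = \frac{843}{131} \approx 6.4351$)
$Z{\left(j,l \right)} = \frac{843 j}{131}$
$\frac{1}{Z{\left(156,-270 \right)} + 68595} = \frac{1}{\frac{843}{131} \cdot 156 + 68595} = \frac{1}{\frac{131508}{131} + 68595} = \frac{1}{\frac{9117453}{131}} = \frac{131}{9117453}$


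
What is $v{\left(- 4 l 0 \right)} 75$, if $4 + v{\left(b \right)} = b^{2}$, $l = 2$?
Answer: $-300$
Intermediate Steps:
$v{\left(b \right)} = -4 + b^{2}$
$v{\left(- 4 l 0 \right)} 75 = \left(-4 + \left(\left(-4\right) 2 \cdot 0\right)^{2}\right) 75 = \left(-4 + \left(\left(-8\right) 0\right)^{2}\right) 75 = \left(-4 + 0^{2}\right) 75 = \left(-4 + 0\right) 75 = \left(-4\right) 75 = -300$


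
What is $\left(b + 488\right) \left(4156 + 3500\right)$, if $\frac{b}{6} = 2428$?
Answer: $115268736$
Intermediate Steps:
$b = 14568$ ($b = 6 \cdot 2428 = 14568$)
$\left(b + 488\right) \left(4156 + 3500\right) = \left(14568 + 488\right) \left(4156 + 3500\right) = 15056 \cdot 7656 = 115268736$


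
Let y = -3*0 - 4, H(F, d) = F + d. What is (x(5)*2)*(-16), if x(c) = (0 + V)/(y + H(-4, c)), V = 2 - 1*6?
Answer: -128/3 ≈ -42.667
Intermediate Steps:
y = -4 (y = 0 - 4 = -4)
V = -4 (V = 2 - 6 = -4)
x(c) = -4/(-8 + c) (x(c) = (0 - 4)/(-4 + (-4 + c)) = -4/(-8 + c))
(x(5)*2)*(-16) = (-4/(-8 + 5)*2)*(-16) = (-4/(-3)*2)*(-16) = (-4*(-⅓)*2)*(-16) = ((4/3)*2)*(-16) = (8/3)*(-16) = -128/3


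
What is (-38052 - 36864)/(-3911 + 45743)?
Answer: -2081/1162 ≈ -1.7909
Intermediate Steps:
(-38052 - 36864)/(-3911 + 45743) = -74916/41832 = -74916*1/41832 = -2081/1162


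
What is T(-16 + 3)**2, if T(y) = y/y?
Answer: 1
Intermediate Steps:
T(y) = 1
T(-16 + 3)**2 = 1**2 = 1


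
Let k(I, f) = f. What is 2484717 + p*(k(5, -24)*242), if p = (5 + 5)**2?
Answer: 1903917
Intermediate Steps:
p = 100 (p = 10**2 = 100)
2484717 + p*(k(5, -24)*242) = 2484717 + 100*(-24*242) = 2484717 + 100*(-5808) = 2484717 - 580800 = 1903917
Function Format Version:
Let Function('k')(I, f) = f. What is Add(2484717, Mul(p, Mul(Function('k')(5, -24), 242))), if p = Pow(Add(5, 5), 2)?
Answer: 1903917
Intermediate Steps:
p = 100 (p = Pow(10, 2) = 100)
Add(2484717, Mul(p, Mul(Function('k')(5, -24), 242))) = Add(2484717, Mul(100, Mul(-24, 242))) = Add(2484717, Mul(100, -5808)) = Add(2484717, -580800) = 1903917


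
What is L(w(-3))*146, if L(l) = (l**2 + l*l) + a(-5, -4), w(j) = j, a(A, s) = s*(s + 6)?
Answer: 1460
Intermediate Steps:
a(A, s) = s*(6 + s)
L(l) = -8 + 2*l**2 (L(l) = (l**2 + l*l) - 4*(6 - 4) = (l**2 + l**2) - 4*2 = 2*l**2 - 8 = -8 + 2*l**2)
L(w(-3))*146 = (-8 + 2*(-3)**2)*146 = (-8 + 2*9)*146 = (-8 + 18)*146 = 10*146 = 1460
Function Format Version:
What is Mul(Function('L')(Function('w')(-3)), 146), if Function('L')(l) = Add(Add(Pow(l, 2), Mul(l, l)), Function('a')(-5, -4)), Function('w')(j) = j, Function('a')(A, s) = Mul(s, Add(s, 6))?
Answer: 1460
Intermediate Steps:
Function('a')(A, s) = Mul(s, Add(6, s))
Function('L')(l) = Add(-8, Mul(2, Pow(l, 2))) (Function('L')(l) = Add(Add(Pow(l, 2), Mul(l, l)), Mul(-4, Add(6, -4))) = Add(Add(Pow(l, 2), Pow(l, 2)), Mul(-4, 2)) = Add(Mul(2, Pow(l, 2)), -8) = Add(-8, Mul(2, Pow(l, 2))))
Mul(Function('L')(Function('w')(-3)), 146) = Mul(Add(-8, Mul(2, Pow(-3, 2))), 146) = Mul(Add(-8, Mul(2, 9)), 146) = Mul(Add(-8, 18), 146) = Mul(10, 146) = 1460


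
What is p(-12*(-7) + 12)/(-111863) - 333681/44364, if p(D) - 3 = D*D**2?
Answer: -25525706233/1654230044 ≈ -15.431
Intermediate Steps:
p(D) = 3 + D**3 (p(D) = 3 + D*D**2 = 3 + D**3)
p(-12*(-7) + 12)/(-111863) - 333681/44364 = (3 + (-12*(-7) + 12)**3)/(-111863) - 333681/44364 = (3 + (84 + 12)**3)*(-1/111863) - 333681*1/44364 = (3 + 96**3)*(-1/111863) - 111227/14788 = (3 + 884736)*(-1/111863) - 111227/14788 = 884739*(-1/111863) - 111227/14788 = -884739/111863 - 111227/14788 = -25525706233/1654230044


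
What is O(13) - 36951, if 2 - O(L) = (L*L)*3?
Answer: -37456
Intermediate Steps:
O(L) = 2 - 3*L**2 (O(L) = 2 - L*L*3 = 2 - L**2*3 = 2 - 3*L**2)
O(13) - 36951 = (2 - 3*13**2) - 36951 = (2 - 3*169) - 36951 = (2 - 507) - 36951 = -505 - 36951 = -37456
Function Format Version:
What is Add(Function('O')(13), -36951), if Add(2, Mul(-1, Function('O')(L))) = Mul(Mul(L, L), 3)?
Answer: -37456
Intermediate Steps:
Function('O')(L) = Add(2, Mul(-3, Pow(L, 2))) (Function('O')(L) = Add(2, Mul(-1, Mul(Mul(L, L), 3))) = Add(2, Mul(-1, Mul(Pow(L, 2), 3))) = Add(2, Mul(-1, Mul(3, Pow(L, 2)))) = Add(2, Mul(-3, Pow(L, 2))))
Add(Function('O')(13), -36951) = Add(Add(2, Mul(-3, Pow(13, 2))), -36951) = Add(Add(2, Mul(-3, 169)), -36951) = Add(Add(2, -507), -36951) = Add(-505, -36951) = -37456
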